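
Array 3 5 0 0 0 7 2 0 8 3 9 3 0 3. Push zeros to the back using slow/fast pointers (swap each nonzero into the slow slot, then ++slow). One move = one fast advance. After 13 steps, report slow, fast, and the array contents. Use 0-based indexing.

(s=0,f=0) a[fast]=3≠0 swap→a[0]=3 → slow++,fast++
(s=1,f=1) a[fast]=5≠0 swap→a[1]=5 → slow++,fast++
(s=2,f=2) a[fast]=0 → fast++
(s=2,f=3) a[fast]=0 → fast++
(s=2,f=4) a[fast]=0 → fast++
(s=2,f=5) a[fast]=7≠0 swap→a[2]=7 → slow++,fast++
(s=3,f=6) a[fast]=2≠0 swap→a[3]=2 → slow++,fast++
(s=4,f=7) a[fast]=0 → fast++
(s=4,f=8) a[fast]=8≠0 swap→a[4]=8 → slow++,fast++
(s=5,f=9) a[fast]=3≠0 swap→a[5]=3 → slow++,fast++
(s=6,f=10) a[fast]=9≠0 swap→a[6]=9 → slow++,fast++
(s=7,f=11) a[fast]=3≠0 swap→a[7]=3 → slow++,fast++
(s=8,f=12) a[fast]=0 → fast++

slow=8, fast=13, a=[3, 5, 7, 2, 8, 3, 9, 3, 0, 0, 0, 0, 0, 3]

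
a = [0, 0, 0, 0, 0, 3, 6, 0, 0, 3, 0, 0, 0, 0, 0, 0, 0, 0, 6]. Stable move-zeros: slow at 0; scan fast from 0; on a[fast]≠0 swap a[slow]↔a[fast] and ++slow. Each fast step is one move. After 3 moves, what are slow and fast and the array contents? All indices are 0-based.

slow=0, fast=3, a=[0, 0, 0, 0, 0, 3, 6, 0, 0, 3, 0, 0, 0, 0, 0, 0, 0, 0, 6]

(s=0,f=0) a[fast]=0 → fast++
(s=0,f=1) a[fast]=0 → fast++
(s=0,f=2) a[fast]=0 → fast++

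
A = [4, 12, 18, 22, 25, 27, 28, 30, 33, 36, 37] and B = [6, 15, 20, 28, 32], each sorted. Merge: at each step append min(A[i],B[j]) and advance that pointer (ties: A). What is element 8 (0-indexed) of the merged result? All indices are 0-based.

[i=0,j=0] A[i]=4<=B[j]=6 take 4 → i++
[i=1,j=0] A[i]=12>B[j]=6 take 6 → j++
[i=1,j=1] A[i]=12<=B[j]=15 take 12 → i++
[i=2,j=1] A[i]=18>B[j]=15 take 15 → j++
[i=2,j=2] A[i]=18<=B[j]=20 take 18 → i++
[i=3,j=2] A[i]=22>B[j]=20 take 20 → j++
[i=3,j=3] A[i]=22<=B[j]=28 take 22 → i++
[i=4,j=3] A[i]=25<=B[j]=28 take 25 → i++
[i=5,j=3] A[i]=27<=B[j]=28 take 27 → i++
[i=6,j=3] A[i]=28<=B[j]=28 take 28 → i++
[i=7,j=3] A[i]=30>B[j]=28 take 28 → j++
[i=7,j=4] A[i]=30<=B[j]=32 take 30 → i++
[i=8,j=4] A[i]=33>B[j]=32 take 32 → j++
[i=8,j=5] B done, take A[i]=33 → i++
[i=9,j=5] B done, take A[i]=36 → i++
[i=10,j=5] B done, take A[i]=37 → i++

merged[8] = 27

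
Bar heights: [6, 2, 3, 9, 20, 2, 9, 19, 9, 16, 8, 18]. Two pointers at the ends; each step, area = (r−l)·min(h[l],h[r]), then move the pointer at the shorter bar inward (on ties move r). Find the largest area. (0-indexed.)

[0,11] min(6,18)*11=66 best=66 * → l++
[1,11] min(2,18)*10=20 best=66 → l++
[2,11] min(3,18)*9=27 best=66 → l++
[3,11] min(9,18)*8=72 best=72 * → l++
[4,11] min(20,18)*7=126 best=126 * → r--
[4,10] min(20,8)*6=48 best=126 → r--
[4,9] min(20,16)*5=80 best=126 → r--
[4,8] min(20,9)*4=36 best=126 → r--
[4,7] min(20,19)*3=57 best=126 → r--
[4,6] min(20,9)*2=18 best=126 → r--
[4,5] min(20,2)*1=2 best=126 → r--

max area = 126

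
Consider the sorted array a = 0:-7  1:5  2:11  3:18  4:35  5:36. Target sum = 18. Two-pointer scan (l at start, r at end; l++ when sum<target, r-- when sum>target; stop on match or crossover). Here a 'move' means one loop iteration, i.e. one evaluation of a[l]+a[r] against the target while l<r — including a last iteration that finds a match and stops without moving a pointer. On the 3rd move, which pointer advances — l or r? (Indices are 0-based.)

l=0 r=5: -7+36=29 >18, r--
l=0 r=4: -7+35=28 >18, r--
l=0 r=3: -7+18=11 <18, l++

l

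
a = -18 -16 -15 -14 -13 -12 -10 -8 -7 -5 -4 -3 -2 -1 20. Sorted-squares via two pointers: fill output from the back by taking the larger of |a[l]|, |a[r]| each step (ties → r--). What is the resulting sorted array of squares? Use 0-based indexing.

[1, 4, 9, 16, 25, 49, 64, 100, 144, 169, 196, 225, 256, 324, 400]

[0,14] |-18|<=|20| out[14]=400 → r--
[0,13] |-18|>|-1| out[13]=324 → l++
[1,13] |-16|>|-1| out[12]=256 → l++
[2,13] |-15|>|-1| out[11]=225 → l++
[3,13] |-14|>|-1| out[10]=196 → l++
[4,13] |-13|>|-1| out[9]=169 → l++
[5,13] |-12|>|-1| out[8]=144 → l++
[6,13] |-10|>|-1| out[7]=100 → l++
[7,13] |-8|>|-1| out[6]=64 → l++
[8,13] |-7|>|-1| out[5]=49 → l++
[9,13] |-5|>|-1| out[4]=25 → l++
[10,13] |-4|>|-1| out[3]=16 → l++
[11,13] |-3|>|-1| out[2]=9 → l++
[12,13] |-2|>|-1| out[1]=4 → l++
[13,13] |-1|<=|-1| out[0]=1 → r--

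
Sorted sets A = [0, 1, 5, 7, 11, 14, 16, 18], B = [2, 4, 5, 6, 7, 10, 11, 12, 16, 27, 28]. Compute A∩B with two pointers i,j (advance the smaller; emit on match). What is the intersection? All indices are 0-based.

intersection = [5, 7, 11, 16]

[i=0,j=0] 0<2 → i++
[i=1,j=0] 1<2 → i++
[i=2,j=0] 5>2 → j++
[i=2,j=1] 5>4 → j++
[i=2,j=2] 5==5 emit → i++,j++
[i=3,j=3] 7>6 → j++
[i=3,j=4] 7==7 emit → i++,j++
[i=4,j=5] 11>10 → j++
[i=4,j=6] 11==11 emit → i++,j++
[i=5,j=7] 14>12 → j++
[i=5,j=8] 14<16 → i++
[i=6,j=8] 16==16 emit → i++,j++
[i=7,j=9] 18<27 → i++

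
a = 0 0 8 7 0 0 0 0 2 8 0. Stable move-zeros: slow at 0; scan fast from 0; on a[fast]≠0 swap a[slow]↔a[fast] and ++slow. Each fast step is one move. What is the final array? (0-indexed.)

(s=0,f=0) a[fast]=0 → fast++
(s=0,f=1) a[fast]=0 → fast++
(s=0,f=2) a[fast]=8≠0 swap→a[0]=8 → slow++,fast++
(s=1,f=3) a[fast]=7≠0 swap→a[1]=7 → slow++,fast++
(s=2,f=4) a[fast]=0 → fast++
(s=2,f=5) a[fast]=0 → fast++
(s=2,f=6) a[fast]=0 → fast++
(s=2,f=7) a[fast]=0 → fast++
(s=2,f=8) a[fast]=2≠0 swap→a[2]=2 → slow++,fast++
(s=3,f=9) a[fast]=8≠0 swap→a[3]=8 → slow++,fast++
(s=4,f=10) a[fast]=0 → fast++

[8, 7, 2, 8, 0, 0, 0, 0, 0, 0, 0]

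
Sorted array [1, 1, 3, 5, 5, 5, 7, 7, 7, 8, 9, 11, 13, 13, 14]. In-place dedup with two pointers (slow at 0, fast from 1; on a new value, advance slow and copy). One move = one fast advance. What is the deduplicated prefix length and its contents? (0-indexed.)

length 9; prefix = [1, 3, 5, 7, 8, 9, 11, 13, 14]

(s=0,f=1) a[fast]=1=a[slow] dup → fast++
(s=0,f=2) a[fast]=3≠a[slow]=1 write a[1]=3 → slow++,fast++
(s=1,f=3) a[fast]=5≠a[slow]=3 write a[2]=5 → slow++,fast++
(s=2,f=4) a[fast]=5=a[slow] dup → fast++
(s=2,f=5) a[fast]=5=a[slow] dup → fast++
(s=2,f=6) a[fast]=7≠a[slow]=5 write a[3]=7 → slow++,fast++
(s=3,f=7) a[fast]=7=a[slow] dup → fast++
(s=3,f=8) a[fast]=7=a[slow] dup → fast++
(s=3,f=9) a[fast]=8≠a[slow]=7 write a[4]=8 → slow++,fast++
(s=4,f=10) a[fast]=9≠a[slow]=8 write a[5]=9 → slow++,fast++
(s=5,f=11) a[fast]=11≠a[slow]=9 write a[6]=11 → slow++,fast++
(s=6,f=12) a[fast]=13≠a[slow]=11 write a[7]=13 → slow++,fast++
(s=7,f=13) a[fast]=13=a[slow] dup → fast++
(s=7,f=14) a[fast]=14≠a[slow]=13 write a[8]=14 → slow++,fast++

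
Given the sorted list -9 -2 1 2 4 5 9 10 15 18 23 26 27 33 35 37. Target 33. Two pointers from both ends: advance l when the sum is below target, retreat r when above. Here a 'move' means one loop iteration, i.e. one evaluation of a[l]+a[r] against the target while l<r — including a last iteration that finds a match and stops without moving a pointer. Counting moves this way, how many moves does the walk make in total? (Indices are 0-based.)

3 moves

l=0 r=15: -9+37=28 <33, l++
l=1 r=15: -2+37=35 >33, r--
l=1 r=14: -2+35=33, found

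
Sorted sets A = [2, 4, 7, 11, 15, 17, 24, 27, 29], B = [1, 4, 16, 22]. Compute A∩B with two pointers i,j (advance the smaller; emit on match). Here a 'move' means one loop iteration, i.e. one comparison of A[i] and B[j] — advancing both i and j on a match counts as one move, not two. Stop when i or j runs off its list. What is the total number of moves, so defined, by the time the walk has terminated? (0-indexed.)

i=0 j=0: 2>1, j++
i=0 j=1: 2<4, i++
i=1 j=1: 4==4 emit, i++,j++
i=2 j=2: 7<16, i++
i=3 j=2: 11<16, i++
i=4 j=2: 15<16, i++
i=5 j=2: 17>16, j++
i=5 j=3: 17<22, i++
i=6 j=3: 24>22, j++

9 moves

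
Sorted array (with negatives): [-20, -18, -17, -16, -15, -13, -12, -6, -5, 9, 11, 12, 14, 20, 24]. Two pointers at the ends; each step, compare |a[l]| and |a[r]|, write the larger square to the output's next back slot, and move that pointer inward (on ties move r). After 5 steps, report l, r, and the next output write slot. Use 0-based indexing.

l=3, r=12, next write slot=9

l=0 r=14: |-20|<=|24| out[14]=576, r--
l=0 r=13: |-20|<=|20| out[13]=400, r--
l=0 r=12: |-20|>|14| out[12]=400, l++
l=1 r=12: |-18|>|14| out[11]=324, l++
l=2 r=12: |-17|>|14| out[10]=289, l++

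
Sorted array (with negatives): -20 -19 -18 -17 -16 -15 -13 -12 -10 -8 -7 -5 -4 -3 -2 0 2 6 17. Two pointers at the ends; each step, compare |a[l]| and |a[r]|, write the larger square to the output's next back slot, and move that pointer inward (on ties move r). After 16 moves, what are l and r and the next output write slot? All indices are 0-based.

[0,18] |-20|>|17| out[18]=400 → l++
[1,18] |-19|>|17| out[17]=361 → l++
[2,18] |-18|>|17| out[16]=324 → l++
[3,18] |-17|<=|17| out[15]=289 → r--
[3,17] |-17|>|6| out[14]=289 → l++
[4,17] |-16|>|6| out[13]=256 → l++
[5,17] |-15|>|6| out[12]=225 → l++
[6,17] |-13|>|6| out[11]=169 → l++
[7,17] |-12|>|6| out[10]=144 → l++
[8,17] |-10|>|6| out[9]=100 → l++
[9,17] |-8|>|6| out[8]=64 → l++
[10,17] |-7|>|6| out[7]=49 → l++
[11,17] |-5|<=|6| out[6]=36 → r--
[11,16] |-5|>|2| out[5]=25 → l++
[12,16] |-4|>|2| out[4]=16 → l++
[13,16] |-3|>|2| out[3]=9 → l++

l=14, r=16, next write slot=2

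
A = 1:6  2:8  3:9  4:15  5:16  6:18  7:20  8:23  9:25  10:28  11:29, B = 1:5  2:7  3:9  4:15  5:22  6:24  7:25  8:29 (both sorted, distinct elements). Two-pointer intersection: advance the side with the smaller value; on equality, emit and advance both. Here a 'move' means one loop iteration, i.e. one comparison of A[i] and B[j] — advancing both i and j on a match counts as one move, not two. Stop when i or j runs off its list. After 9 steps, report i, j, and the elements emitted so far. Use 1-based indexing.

[i=1,j=1] 6>5 → j++
[i=1,j=2] 6<7 → i++
[i=2,j=2] 8>7 → j++
[i=2,j=3] 8<9 → i++
[i=3,j=3] 9==9 emit → i++,j++
[i=4,j=4] 15==15 emit → i++,j++
[i=5,j=5] 16<22 → i++
[i=6,j=5] 18<22 → i++
[i=7,j=5] 20<22 → i++

i=8, j=5, emitted=[9, 15]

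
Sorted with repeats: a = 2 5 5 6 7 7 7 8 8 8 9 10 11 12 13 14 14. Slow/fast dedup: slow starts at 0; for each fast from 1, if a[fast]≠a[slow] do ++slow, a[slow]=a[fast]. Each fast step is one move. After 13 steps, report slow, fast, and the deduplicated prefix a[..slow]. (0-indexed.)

slow=8, fast=14, prefix=[2, 5, 6, 7, 8, 9, 10, 11, 12]

slow=0 fast=1: a[fast]=5≠a[slow]=2 write a[1]=5, slow++,fast++
slow=1 fast=2: a[fast]=5=a[slow] dup, fast++
slow=1 fast=3: a[fast]=6≠a[slow]=5 write a[2]=6, slow++,fast++
slow=2 fast=4: a[fast]=7≠a[slow]=6 write a[3]=7, slow++,fast++
slow=3 fast=5: a[fast]=7=a[slow] dup, fast++
slow=3 fast=6: a[fast]=7=a[slow] dup, fast++
slow=3 fast=7: a[fast]=8≠a[slow]=7 write a[4]=8, slow++,fast++
slow=4 fast=8: a[fast]=8=a[slow] dup, fast++
slow=4 fast=9: a[fast]=8=a[slow] dup, fast++
slow=4 fast=10: a[fast]=9≠a[slow]=8 write a[5]=9, slow++,fast++
slow=5 fast=11: a[fast]=10≠a[slow]=9 write a[6]=10, slow++,fast++
slow=6 fast=12: a[fast]=11≠a[slow]=10 write a[7]=11, slow++,fast++
slow=7 fast=13: a[fast]=12≠a[slow]=11 write a[8]=12, slow++,fast++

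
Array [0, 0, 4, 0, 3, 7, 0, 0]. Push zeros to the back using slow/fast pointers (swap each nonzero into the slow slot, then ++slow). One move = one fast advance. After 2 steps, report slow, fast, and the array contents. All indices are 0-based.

slow=0, fast=2, a=[0, 0, 4, 0, 3, 7, 0, 0]

(s=0,f=0) a[fast]=0 → fast++
(s=0,f=1) a[fast]=0 → fast++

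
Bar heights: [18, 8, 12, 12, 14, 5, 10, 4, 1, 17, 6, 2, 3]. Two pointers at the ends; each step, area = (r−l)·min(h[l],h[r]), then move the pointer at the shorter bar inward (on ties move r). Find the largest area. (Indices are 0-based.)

l=0 r=12: min(18,3)*12=36 best=36 *, r--
l=0 r=11: min(18,2)*11=22 best=36, r--
l=0 r=10: min(18,6)*10=60 best=60 *, r--
l=0 r=9: min(18,17)*9=153 best=153 *, r--
l=0 r=8: min(18,1)*8=8 best=153, r--
l=0 r=7: min(18,4)*7=28 best=153, r--
l=0 r=6: min(18,10)*6=60 best=153, r--
l=0 r=5: min(18,5)*5=25 best=153, r--
l=0 r=4: min(18,14)*4=56 best=153, r--
l=0 r=3: min(18,12)*3=36 best=153, r--
l=0 r=2: min(18,12)*2=24 best=153, r--
l=0 r=1: min(18,8)*1=8 best=153, r--

max area = 153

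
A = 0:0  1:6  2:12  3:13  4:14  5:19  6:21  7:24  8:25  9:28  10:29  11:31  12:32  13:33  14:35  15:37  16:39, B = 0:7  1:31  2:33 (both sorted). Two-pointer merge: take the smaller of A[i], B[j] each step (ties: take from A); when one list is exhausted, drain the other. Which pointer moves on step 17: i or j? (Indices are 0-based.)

i=0 j=0: A[i]=0<=B[j]=7 take 0, i++
i=1 j=0: A[i]=6<=B[j]=7 take 6, i++
i=2 j=0: A[i]=12>B[j]=7 take 7, j++
i=2 j=1: A[i]=12<=B[j]=31 take 12, i++
i=3 j=1: A[i]=13<=B[j]=31 take 13, i++
i=4 j=1: A[i]=14<=B[j]=31 take 14, i++
i=5 j=1: A[i]=19<=B[j]=31 take 19, i++
i=6 j=1: A[i]=21<=B[j]=31 take 21, i++
i=7 j=1: A[i]=24<=B[j]=31 take 24, i++
i=8 j=1: A[i]=25<=B[j]=31 take 25, i++
i=9 j=1: A[i]=28<=B[j]=31 take 28, i++
i=10 j=1: A[i]=29<=B[j]=31 take 29, i++
i=11 j=1: A[i]=31<=B[j]=31 take 31, i++
i=12 j=1: A[i]=32>B[j]=31 take 31, j++
i=12 j=2: A[i]=32<=B[j]=33 take 32, i++
i=13 j=2: A[i]=33<=B[j]=33 take 33, i++
i=14 j=2: A[i]=35>B[j]=33 take 33, j++

j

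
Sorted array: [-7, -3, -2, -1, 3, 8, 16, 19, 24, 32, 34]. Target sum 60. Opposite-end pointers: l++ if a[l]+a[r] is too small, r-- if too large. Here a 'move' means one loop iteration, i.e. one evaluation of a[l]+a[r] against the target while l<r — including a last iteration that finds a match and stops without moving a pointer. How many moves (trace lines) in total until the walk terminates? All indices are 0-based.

l=0 r=10: -7+34=27 <60, l++
l=1 r=10: -3+34=31 <60, l++
l=2 r=10: -2+34=32 <60, l++
l=3 r=10: -1+34=33 <60, l++
l=4 r=10: 3+34=37 <60, l++
l=5 r=10: 8+34=42 <60, l++
l=6 r=10: 16+34=50 <60, l++
l=7 r=10: 19+34=53 <60, l++
l=8 r=10: 24+34=58 <60, l++
l=9 r=10: 32+34=66 >60, r--

10 moves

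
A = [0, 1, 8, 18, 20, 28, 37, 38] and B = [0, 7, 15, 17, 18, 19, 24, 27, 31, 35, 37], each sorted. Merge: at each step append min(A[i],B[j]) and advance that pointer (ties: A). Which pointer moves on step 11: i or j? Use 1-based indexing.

i

[i=1,j=1] A[i]=0<=B[j]=0 take 0 → i++
[i=2,j=1] A[i]=1>B[j]=0 take 0 → j++
[i=2,j=2] A[i]=1<=B[j]=7 take 1 → i++
[i=3,j=2] A[i]=8>B[j]=7 take 7 → j++
[i=3,j=3] A[i]=8<=B[j]=15 take 8 → i++
[i=4,j=3] A[i]=18>B[j]=15 take 15 → j++
[i=4,j=4] A[i]=18>B[j]=17 take 17 → j++
[i=4,j=5] A[i]=18<=B[j]=18 take 18 → i++
[i=5,j=5] A[i]=20>B[j]=18 take 18 → j++
[i=5,j=6] A[i]=20>B[j]=19 take 19 → j++
[i=5,j=7] A[i]=20<=B[j]=24 take 20 → i++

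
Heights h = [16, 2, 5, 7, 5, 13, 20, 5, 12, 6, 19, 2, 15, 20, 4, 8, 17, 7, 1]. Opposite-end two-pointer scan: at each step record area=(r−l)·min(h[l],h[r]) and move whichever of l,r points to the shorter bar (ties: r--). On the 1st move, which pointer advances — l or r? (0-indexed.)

r

l=0 r=18: min(16,1)*18=18 best=18 *, r--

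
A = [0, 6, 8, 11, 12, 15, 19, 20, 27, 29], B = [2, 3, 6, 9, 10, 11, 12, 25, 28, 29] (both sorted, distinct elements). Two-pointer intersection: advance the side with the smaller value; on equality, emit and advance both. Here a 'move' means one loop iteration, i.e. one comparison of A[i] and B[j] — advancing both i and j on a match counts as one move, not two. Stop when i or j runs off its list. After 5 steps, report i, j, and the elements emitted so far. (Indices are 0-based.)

i=3, j=3, emitted=[6]

i=0 j=0: 0<2, i++
i=1 j=0: 6>2, j++
i=1 j=1: 6>3, j++
i=1 j=2: 6==6 emit, i++,j++
i=2 j=3: 8<9, i++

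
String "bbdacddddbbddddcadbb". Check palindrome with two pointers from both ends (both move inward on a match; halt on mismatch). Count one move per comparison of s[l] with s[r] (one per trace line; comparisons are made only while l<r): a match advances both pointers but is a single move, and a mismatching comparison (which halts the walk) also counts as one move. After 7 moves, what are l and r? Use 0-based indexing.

l=0 r=19: 'b'=='b', l++,r--
l=1 r=18: 'b'=='b', l++,r--
l=2 r=17: 'd'=='d', l++,r--
l=3 r=16: 'a'=='a', l++,r--
l=4 r=15: 'c'=='c', l++,r--
l=5 r=14: 'd'=='d', l++,r--
l=6 r=13: 'd'=='d', l++,r--

l=7, r=12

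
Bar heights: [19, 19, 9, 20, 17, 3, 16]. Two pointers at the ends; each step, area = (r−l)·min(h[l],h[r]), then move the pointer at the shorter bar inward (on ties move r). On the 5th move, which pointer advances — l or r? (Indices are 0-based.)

l=0 r=6: min(19,16)*6=96 best=96 *, r--
l=0 r=5: min(19,3)*5=15 best=96, r--
l=0 r=4: min(19,17)*4=68 best=96, r--
l=0 r=3: min(19,20)*3=57 best=96, l++
l=1 r=3: min(19,20)*2=38 best=96, l++

l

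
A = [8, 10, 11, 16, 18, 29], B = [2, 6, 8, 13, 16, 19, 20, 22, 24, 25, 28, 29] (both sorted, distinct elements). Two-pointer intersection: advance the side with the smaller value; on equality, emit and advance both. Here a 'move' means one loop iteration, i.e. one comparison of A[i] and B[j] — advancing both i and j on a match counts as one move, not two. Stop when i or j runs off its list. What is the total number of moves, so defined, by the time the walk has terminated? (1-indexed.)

i=1 j=1: 8>2, j++
i=1 j=2: 8>6, j++
i=1 j=3: 8==8 emit, i++,j++
i=2 j=4: 10<13, i++
i=3 j=4: 11<13, i++
i=4 j=4: 16>13, j++
i=4 j=5: 16==16 emit, i++,j++
i=5 j=6: 18<19, i++
i=6 j=6: 29>19, j++
i=6 j=7: 29>20, j++
i=6 j=8: 29>22, j++
i=6 j=9: 29>24, j++
i=6 j=10: 29>25, j++
i=6 j=11: 29>28, j++
i=6 j=12: 29==29 emit, i++,j++

15 moves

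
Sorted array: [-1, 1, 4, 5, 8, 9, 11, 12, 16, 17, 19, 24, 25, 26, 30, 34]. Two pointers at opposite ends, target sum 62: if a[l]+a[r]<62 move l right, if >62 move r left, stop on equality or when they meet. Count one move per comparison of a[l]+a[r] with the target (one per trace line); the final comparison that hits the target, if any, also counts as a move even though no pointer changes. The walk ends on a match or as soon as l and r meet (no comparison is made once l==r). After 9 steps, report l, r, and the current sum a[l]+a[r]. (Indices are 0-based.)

l=0 r=15: -1+34=33 <62, l++
l=1 r=15: 1+34=35 <62, l++
l=2 r=15: 4+34=38 <62, l++
l=3 r=15: 5+34=39 <62, l++
l=4 r=15: 8+34=42 <62, l++
l=5 r=15: 9+34=43 <62, l++
l=6 r=15: 11+34=45 <62, l++
l=7 r=15: 12+34=46 <62, l++
l=8 r=15: 16+34=50 <62, l++

l=9, r=15, sum=51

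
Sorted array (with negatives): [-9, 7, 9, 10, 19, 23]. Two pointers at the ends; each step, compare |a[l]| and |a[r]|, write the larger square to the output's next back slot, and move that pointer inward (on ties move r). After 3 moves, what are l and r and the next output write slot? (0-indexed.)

l=0 r=5: |-9|<=|23| out[5]=529, r--
l=0 r=4: |-9|<=|19| out[4]=361, r--
l=0 r=3: |-9|<=|10| out[3]=100, r--

l=0, r=2, next write slot=2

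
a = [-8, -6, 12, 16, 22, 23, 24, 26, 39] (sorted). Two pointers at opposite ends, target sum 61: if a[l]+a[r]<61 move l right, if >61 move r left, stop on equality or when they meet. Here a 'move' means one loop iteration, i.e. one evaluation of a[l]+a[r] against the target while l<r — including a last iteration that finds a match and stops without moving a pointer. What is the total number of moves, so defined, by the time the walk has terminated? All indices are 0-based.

l=0 r=8: -8+39=31 <61, l++
l=1 r=8: -6+39=33 <61, l++
l=2 r=8: 12+39=51 <61, l++
l=3 r=8: 16+39=55 <61, l++
l=4 r=8: 22+39=61, found

5 moves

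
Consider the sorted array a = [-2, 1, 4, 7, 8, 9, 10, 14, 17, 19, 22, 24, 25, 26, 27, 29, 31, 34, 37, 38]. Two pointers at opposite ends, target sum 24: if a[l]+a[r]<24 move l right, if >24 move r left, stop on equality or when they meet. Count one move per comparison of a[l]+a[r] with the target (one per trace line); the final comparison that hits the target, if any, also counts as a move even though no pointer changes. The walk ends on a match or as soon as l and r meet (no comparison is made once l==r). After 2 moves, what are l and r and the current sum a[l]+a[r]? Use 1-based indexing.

l=1 r=20: -2+38=36 >24, r--
l=1 r=19: -2+37=35 >24, r--

l=1, r=18, sum=32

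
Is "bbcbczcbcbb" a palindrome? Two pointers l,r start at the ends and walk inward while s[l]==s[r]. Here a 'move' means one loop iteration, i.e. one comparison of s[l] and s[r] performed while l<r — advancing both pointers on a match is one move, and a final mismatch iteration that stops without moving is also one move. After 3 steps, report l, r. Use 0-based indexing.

[0,10] 'b'=='b' → l++,r--
[1,9] 'b'=='b' → l++,r--
[2,8] 'c'=='c' → l++,r--

l=3, r=7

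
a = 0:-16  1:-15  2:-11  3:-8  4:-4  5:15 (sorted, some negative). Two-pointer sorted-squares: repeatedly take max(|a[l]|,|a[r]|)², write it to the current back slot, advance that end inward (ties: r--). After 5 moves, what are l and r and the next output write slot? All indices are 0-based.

[0,5] |-16|>|15| out[5]=256 → l++
[1,5] |-15|<=|15| out[4]=225 → r--
[1,4] |-15|>|-4| out[3]=225 → l++
[2,4] |-11|>|-4| out[2]=121 → l++
[3,4] |-8|>|-4| out[1]=64 → l++

l=4, r=4, next write slot=0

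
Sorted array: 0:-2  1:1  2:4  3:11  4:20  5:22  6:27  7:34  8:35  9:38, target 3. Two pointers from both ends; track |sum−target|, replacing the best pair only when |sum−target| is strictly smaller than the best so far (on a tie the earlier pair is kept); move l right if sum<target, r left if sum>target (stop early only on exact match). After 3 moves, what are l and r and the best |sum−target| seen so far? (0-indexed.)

l=0, r=6, best |Δ|=29

l=0 r=9: -2+38=36 d=33 *, r--
l=0 r=8: -2+35=33 d=30 *, r--
l=0 r=7: -2+34=32 d=29 *, r--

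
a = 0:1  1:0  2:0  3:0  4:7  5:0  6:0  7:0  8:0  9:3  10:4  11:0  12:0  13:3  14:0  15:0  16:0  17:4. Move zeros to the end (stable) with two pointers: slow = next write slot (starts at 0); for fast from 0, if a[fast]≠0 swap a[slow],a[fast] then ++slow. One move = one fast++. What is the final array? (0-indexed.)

[1, 7, 3, 4, 3, 4, 0, 0, 0, 0, 0, 0, 0, 0, 0, 0, 0, 0]

(s=0,f=0) a[fast]=1≠0 swap→a[0]=1 → slow++,fast++
(s=1,f=1) a[fast]=0 → fast++
(s=1,f=2) a[fast]=0 → fast++
(s=1,f=3) a[fast]=0 → fast++
(s=1,f=4) a[fast]=7≠0 swap→a[1]=7 → slow++,fast++
(s=2,f=5) a[fast]=0 → fast++
(s=2,f=6) a[fast]=0 → fast++
(s=2,f=7) a[fast]=0 → fast++
(s=2,f=8) a[fast]=0 → fast++
(s=2,f=9) a[fast]=3≠0 swap→a[2]=3 → slow++,fast++
(s=3,f=10) a[fast]=4≠0 swap→a[3]=4 → slow++,fast++
(s=4,f=11) a[fast]=0 → fast++
(s=4,f=12) a[fast]=0 → fast++
(s=4,f=13) a[fast]=3≠0 swap→a[4]=3 → slow++,fast++
(s=5,f=14) a[fast]=0 → fast++
(s=5,f=15) a[fast]=0 → fast++
(s=5,f=16) a[fast]=0 → fast++
(s=5,f=17) a[fast]=4≠0 swap→a[5]=4 → slow++,fast++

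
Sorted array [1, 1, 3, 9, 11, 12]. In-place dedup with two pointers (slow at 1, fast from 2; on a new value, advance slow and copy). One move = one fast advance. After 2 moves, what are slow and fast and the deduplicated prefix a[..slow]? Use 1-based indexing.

slow=2, fast=4, prefix=[1, 3]

(s=1,f=2) a[fast]=1=a[slow] dup → fast++
(s=1,f=3) a[fast]=3≠a[slow]=1 write a[2]=3 → slow++,fast++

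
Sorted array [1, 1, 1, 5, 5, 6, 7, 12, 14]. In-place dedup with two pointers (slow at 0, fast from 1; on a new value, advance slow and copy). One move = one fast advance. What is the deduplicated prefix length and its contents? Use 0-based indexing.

slow=0 fast=1: a[fast]=1=a[slow] dup, fast++
slow=0 fast=2: a[fast]=1=a[slow] dup, fast++
slow=0 fast=3: a[fast]=5≠a[slow]=1 write a[1]=5, slow++,fast++
slow=1 fast=4: a[fast]=5=a[slow] dup, fast++
slow=1 fast=5: a[fast]=6≠a[slow]=5 write a[2]=6, slow++,fast++
slow=2 fast=6: a[fast]=7≠a[slow]=6 write a[3]=7, slow++,fast++
slow=3 fast=7: a[fast]=12≠a[slow]=7 write a[4]=12, slow++,fast++
slow=4 fast=8: a[fast]=14≠a[slow]=12 write a[5]=14, slow++,fast++

length 6; prefix = [1, 5, 6, 7, 12, 14]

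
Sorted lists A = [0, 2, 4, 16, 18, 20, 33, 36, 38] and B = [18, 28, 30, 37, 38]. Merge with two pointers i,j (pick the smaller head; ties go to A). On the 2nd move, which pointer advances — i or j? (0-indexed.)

i

i=0 j=0: A[i]=0<=B[j]=18 take 0, i++
i=1 j=0: A[i]=2<=B[j]=18 take 2, i++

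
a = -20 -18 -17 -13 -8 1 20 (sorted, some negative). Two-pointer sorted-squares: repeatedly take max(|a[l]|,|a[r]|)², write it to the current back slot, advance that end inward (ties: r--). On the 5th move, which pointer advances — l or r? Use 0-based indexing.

l=0 r=6: |-20|<=|20| out[6]=400, r--
l=0 r=5: |-20|>|1| out[5]=400, l++
l=1 r=5: |-18|>|1| out[4]=324, l++
l=2 r=5: |-17|>|1| out[3]=289, l++
l=3 r=5: |-13|>|1| out[2]=169, l++

l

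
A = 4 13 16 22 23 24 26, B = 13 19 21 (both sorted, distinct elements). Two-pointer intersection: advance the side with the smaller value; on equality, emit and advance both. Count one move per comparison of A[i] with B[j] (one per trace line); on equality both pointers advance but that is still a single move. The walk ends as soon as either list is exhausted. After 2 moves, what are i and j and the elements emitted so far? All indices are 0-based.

i=2, j=1, emitted=[13]

i=0 j=0: 4<13, i++
i=1 j=0: 13==13 emit, i++,j++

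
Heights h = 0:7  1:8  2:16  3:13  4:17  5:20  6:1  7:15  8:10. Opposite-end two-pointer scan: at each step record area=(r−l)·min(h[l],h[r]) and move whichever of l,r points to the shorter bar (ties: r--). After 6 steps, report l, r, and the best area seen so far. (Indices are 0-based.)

l=3, r=5, best area=75

[0,8] min(7,10)*8=56 best=56 * → l++
[1,8] min(8,10)*7=56 best=56 → l++
[2,8] min(16,10)*6=60 best=60 * → r--
[2,7] min(16,15)*5=75 best=75 * → r--
[2,6] min(16,1)*4=4 best=75 → r--
[2,5] min(16,20)*3=48 best=75 → l++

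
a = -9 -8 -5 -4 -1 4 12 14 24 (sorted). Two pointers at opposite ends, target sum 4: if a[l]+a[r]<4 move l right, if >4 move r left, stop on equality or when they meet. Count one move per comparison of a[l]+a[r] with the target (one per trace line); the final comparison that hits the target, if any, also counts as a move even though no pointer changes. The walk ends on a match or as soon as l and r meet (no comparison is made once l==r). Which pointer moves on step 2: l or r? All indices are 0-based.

l=0 r=8: -9+24=15 >4, r--
l=0 r=7: -9+14=5 >4, r--

r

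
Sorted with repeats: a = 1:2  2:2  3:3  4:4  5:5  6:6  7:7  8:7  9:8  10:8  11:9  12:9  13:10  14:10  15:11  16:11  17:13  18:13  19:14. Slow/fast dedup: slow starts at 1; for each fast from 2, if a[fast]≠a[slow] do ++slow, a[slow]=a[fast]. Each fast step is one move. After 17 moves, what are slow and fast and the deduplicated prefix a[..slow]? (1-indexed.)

slow=1 fast=2: a[fast]=2=a[slow] dup, fast++
slow=1 fast=3: a[fast]=3≠a[slow]=2 write a[2]=3, slow++,fast++
slow=2 fast=4: a[fast]=4≠a[slow]=3 write a[3]=4, slow++,fast++
slow=3 fast=5: a[fast]=5≠a[slow]=4 write a[4]=5, slow++,fast++
slow=4 fast=6: a[fast]=6≠a[slow]=5 write a[5]=6, slow++,fast++
slow=5 fast=7: a[fast]=7≠a[slow]=6 write a[6]=7, slow++,fast++
slow=6 fast=8: a[fast]=7=a[slow] dup, fast++
slow=6 fast=9: a[fast]=8≠a[slow]=7 write a[7]=8, slow++,fast++
slow=7 fast=10: a[fast]=8=a[slow] dup, fast++
slow=7 fast=11: a[fast]=9≠a[slow]=8 write a[8]=9, slow++,fast++
slow=8 fast=12: a[fast]=9=a[slow] dup, fast++
slow=8 fast=13: a[fast]=10≠a[slow]=9 write a[9]=10, slow++,fast++
slow=9 fast=14: a[fast]=10=a[slow] dup, fast++
slow=9 fast=15: a[fast]=11≠a[slow]=10 write a[10]=11, slow++,fast++
slow=10 fast=16: a[fast]=11=a[slow] dup, fast++
slow=10 fast=17: a[fast]=13≠a[slow]=11 write a[11]=13, slow++,fast++
slow=11 fast=18: a[fast]=13=a[slow] dup, fast++

slow=11, fast=19, prefix=[2, 3, 4, 5, 6, 7, 8, 9, 10, 11, 13]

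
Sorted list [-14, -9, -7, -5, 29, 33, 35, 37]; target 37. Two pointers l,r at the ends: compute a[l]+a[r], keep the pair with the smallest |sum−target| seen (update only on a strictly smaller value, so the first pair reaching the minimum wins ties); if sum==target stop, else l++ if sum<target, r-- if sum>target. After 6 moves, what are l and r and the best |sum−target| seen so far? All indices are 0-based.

l=0 r=7: -14+37=23 d=14 *, l++
l=1 r=7: -9+37=28 d=9 *, l++
l=2 r=7: -7+37=30 d=7 *, l++
l=3 r=7: -5+37=32 d=5 *, l++
l=4 r=7: 29+37=66 d=29, r--
l=4 r=6: 29+35=64 d=27, r--

l=4, r=5, best |Δ|=5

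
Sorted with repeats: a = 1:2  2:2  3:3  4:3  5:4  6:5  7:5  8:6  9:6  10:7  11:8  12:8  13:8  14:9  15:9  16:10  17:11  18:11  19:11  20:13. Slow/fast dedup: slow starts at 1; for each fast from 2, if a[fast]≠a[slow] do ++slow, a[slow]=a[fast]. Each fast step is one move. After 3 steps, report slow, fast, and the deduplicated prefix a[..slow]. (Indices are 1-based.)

slow=2, fast=5, prefix=[2, 3]

(s=1,f=2) a[fast]=2=a[slow] dup → fast++
(s=1,f=3) a[fast]=3≠a[slow]=2 write a[2]=3 → slow++,fast++
(s=2,f=4) a[fast]=3=a[slow] dup → fast++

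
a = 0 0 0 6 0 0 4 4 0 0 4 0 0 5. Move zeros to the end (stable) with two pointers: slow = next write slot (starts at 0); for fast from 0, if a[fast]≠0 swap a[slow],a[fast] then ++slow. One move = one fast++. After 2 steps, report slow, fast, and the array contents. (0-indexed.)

(s=0,f=0) a[fast]=0 → fast++
(s=0,f=1) a[fast]=0 → fast++

slow=0, fast=2, a=[0, 0, 0, 6, 0, 0, 4, 4, 0, 0, 4, 0, 0, 5]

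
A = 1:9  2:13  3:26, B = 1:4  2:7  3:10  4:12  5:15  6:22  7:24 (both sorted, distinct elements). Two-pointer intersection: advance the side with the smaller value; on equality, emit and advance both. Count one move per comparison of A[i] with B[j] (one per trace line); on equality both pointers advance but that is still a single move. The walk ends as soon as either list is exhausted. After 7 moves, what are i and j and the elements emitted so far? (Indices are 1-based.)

i=1 j=1: 9>4, j++
i=1 j=2: 9>7, j++
i=1 j=3: 9<10, i++
i=2 j=3: 13>10, j++
i=2 j=4: 13>12, j++
i=2 j=5: 13<15, i++
i=3 j=5: 26>15, j++

i=3, j=6, emitted=[]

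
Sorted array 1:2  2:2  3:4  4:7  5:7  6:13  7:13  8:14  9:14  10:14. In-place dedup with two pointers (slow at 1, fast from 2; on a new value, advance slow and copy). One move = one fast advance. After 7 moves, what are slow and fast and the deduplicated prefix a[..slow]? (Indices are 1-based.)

slow=1 fast=2: a[fast]=2=a[slow] dup, fast++
slow=1 fast=3: a[fast]=4≠a[slow]=2 write a[2]=4, slow++,fast++
slow=2 fast=4: a[fast]=7≠a[slow]=4 write a[3]=7, slow++,fast++
slow=3 fast=5: a[fast]=7=a[slow] dup, fast++
slow=3 fast=6: a[fast]=13≠a[slow]=7 write a[4]=13, slow++,fast++
slow=4 fast=7: a[fast]=13=a[slow] dup, fast++
slow=4 fast=8: a[fast]=14≠a[slow]=13 write a[5]=14, slow++,fast++

slow=5, fast=9, prefix=[2, 4, 7, 13, 14]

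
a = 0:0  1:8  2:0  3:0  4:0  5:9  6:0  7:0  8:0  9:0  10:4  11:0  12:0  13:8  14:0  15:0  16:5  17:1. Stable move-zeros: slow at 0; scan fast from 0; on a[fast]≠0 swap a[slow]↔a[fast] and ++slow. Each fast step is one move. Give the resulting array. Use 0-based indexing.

[8, 9, 4, 8, 5, 1, 0, 0, 0, 0, 0, 0, 0, 0, 0, 0, 0, 0]

slow=0 fast=0: a[fast]=0, fast++
slow=0 fast=1: a[fast]=8≠0 swap→a[0]=8, slow++,fast++
slow=1 fast=2: a[fast]=0, fast++
slow=1 fast=3: a[fast]=0, fast++
slow=1 fast=4: a[fast]=0, fast++
slow=1 fast=5: a[fast]=9≠0 swap→a[1]=9, slow++,fast++
slow=2 fast=6: a[fast]=0, fast++
slow=2 fast=7: a[fast]=0, fast++
slow=2 fast=8: a[fast]=0, fast++
slow=2 fast=9: a[fast]=0, fast++
slow=2 fast=10: a[fast]=4≠0 swap→a[2]=4, slow++,fast++
slow=3 fast=11: a[fast]=0, fast++
slow=3 fast=12: a[fast]=0, fast++
slow=3 fast=13: a[fast]=8≠0 swap→a[3]=8, slow++,fast++
slow=4 fast=14: a[fast]=0, fast++
slow=4 fast=15: a[fast]=0, fast++
slow=4 fast=16: a[fast]=5≠0 swap→a[4]=5, slow++,fast++
slow=5 fast=17: a[fast]=1≠0 swap→a[5]=1, slow++,fast++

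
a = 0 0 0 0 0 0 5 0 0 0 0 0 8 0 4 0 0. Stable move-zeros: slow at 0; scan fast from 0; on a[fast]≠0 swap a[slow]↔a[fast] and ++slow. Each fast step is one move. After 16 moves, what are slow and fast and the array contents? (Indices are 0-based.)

slow=3, fast=16, a=[5, 8, 4, 0, 0, 0, 0, 0, 0, 0, 0, 0, 0, 0, 0, 0, 0]

(s=0,f=0) a[fast]=0 → fast++
(s=0,f=1) a[fast]=0 → fast++
(s=0,f=2) a[fast]=0 → fast++
(s=0,f=3) a[fast]=0 → fast++
(s=0,f=4) a[fast]=0 → fast++
(s=0,f=5) a[fast]=0 → fast++
(s=0,f=6) a[fast]=5≠0 swap→a[0]=5 → slow++,fast++
(s=1,f=7) a[fast]=0 → fast++
(s=1,f=8) a[fast]=0 → fast++
(s=1,f=9) a[fast]=0 → fast++
(s=1,f=10) a[fast]=0 → fast++
(s=1,f=11) a[fast]=0 → fast++
(s=1,f=12) a[fast]=8≠0 swap→a[1]=8 → slow++,fast++
(s=2,f=13) a[fast]=0 → fast++
(s=2,f=14) a[fast]=4≠0 swap→a[2]=4 → slow++,fast++
(s=3,f=15) a[fast]=0 → fast++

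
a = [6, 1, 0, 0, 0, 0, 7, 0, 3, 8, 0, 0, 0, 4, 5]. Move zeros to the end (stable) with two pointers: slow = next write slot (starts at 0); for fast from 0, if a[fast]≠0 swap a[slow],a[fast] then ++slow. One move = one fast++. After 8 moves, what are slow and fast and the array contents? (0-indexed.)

slow=0 fast=0: a[fast]=6≠0 swap→a[0]=6, slow++,fast++
slow=1 fast=1: a[fast]=1≠0 swap→a[1]=1, slow++,fast++
slow=2 fast=2: a[fast]=0, fast++
slow=2 fast=3: a[fast]=0, fast++
slow=2 fast=4: a[fast]=0, fast++
slow=2 fast=5: a[fast]=0, fast++
slow=2 fast=6: a[fast]=7≠0 swap→a[2]=7, slow++,fast++
slow=3 fast=7: a[fast]=0, fast++

slow=3, fast=8, a=[6, 1, 7, 0, 0, 0, 0, 0, 3, 8, 0, 0, 0, 4, 5]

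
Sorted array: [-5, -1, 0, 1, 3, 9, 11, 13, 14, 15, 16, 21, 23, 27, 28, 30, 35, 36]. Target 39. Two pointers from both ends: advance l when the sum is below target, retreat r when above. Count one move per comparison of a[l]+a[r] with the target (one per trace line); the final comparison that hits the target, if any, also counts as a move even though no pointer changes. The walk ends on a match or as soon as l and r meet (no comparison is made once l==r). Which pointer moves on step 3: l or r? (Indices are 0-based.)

l

l=0 r=17: -5+36=31 <39, l++
l=1 r=17: -1+36=35 <39, l++
l=2 r=17: 0+36=36 <39, l++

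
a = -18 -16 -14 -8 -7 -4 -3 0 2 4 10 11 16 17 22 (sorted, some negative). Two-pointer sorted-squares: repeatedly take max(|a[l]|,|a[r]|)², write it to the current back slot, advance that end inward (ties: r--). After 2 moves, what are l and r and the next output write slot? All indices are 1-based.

l=2, r=14, next write slot=13

l=1 r=15: |-18|<=|22| out[15]=484, r--
l=1 r=14: |-18|>|17| out[14]=324, l++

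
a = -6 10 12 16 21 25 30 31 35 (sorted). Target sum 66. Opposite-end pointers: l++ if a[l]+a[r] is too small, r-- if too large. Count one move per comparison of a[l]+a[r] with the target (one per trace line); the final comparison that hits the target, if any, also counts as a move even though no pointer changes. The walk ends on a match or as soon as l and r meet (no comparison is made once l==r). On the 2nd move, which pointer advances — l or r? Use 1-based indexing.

l

[1,9] -6+35=29 <66 → l++
[2,9] 10+35=45 <66 → l++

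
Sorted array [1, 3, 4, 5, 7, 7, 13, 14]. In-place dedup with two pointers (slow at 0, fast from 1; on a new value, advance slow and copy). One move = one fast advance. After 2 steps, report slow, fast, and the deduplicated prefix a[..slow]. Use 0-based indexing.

slow=0 fast=1: a[fast]=3≠a[slow]=1 write a[1]=3, slow++,fast++
slow=1 fast=2: a[fast]=4≠a[slow]=3 write a[2]=4, slow++,fast++

slow=2, fast=3, prefix=[1, 3, 4]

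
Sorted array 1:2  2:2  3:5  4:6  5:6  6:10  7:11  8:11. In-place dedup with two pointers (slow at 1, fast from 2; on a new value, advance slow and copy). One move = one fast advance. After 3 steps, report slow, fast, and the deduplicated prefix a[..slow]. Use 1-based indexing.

(s=1,f=2) a[fast]=2=a[slow] dup → fast++
(s=1,f=3) a[fast]=5≠a[slow]=2 write a[2]=5 → slow++,fast++
(s=2,f=4) a[fast]=6≠a[slow]=5 write a[3]=6 → slow++,fast++

slow=3, fast=5, prefix=[2, 5, 6]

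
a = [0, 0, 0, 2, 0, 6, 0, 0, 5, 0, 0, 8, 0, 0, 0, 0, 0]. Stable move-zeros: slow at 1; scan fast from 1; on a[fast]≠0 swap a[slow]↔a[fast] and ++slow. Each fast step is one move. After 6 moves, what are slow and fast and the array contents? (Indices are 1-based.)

slow=3, fast=7, a=[2, 6, 0, 0, 0, 0, 0, 0, 5, 0, 0, 8, 0, 0, 0, 0, 0]

(s=1,f=1) a[fast]=0 → fast++
(s=1,f=2) a[fast]=0 → fast++
(s=1,f=3) a[fast]=0 → fast++
(s=1,f=4) a[fast]=2≠0 swap→a[1]=2 → slow++,fast++
(s=2,f=5) a[fast]=0 → fast++
(s=2,f=6) a[fast]=6≠0 swap→a[2]=6 → slow++,fast++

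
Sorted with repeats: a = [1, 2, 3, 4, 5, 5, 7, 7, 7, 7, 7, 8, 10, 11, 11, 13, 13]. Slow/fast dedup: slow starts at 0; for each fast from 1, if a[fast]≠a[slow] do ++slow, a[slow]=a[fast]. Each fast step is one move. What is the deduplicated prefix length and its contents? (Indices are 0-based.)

length 10; prefix = [1, 2, 3, 4, 5, 7, 8, 10, 11, 13]

(s=0,f=1) a[fast]=2≠a[slow]=1 write a[1]=2 → slow++,fast++
(s=1,f=2) a[fast]=3≠a[slow]=2 write a[2]=3 → slow++,fast++
(s=2,f=3) a[fast]=4≠a[slow]=3 write a[3]=4 → slow++,fast++
(s=3,f=4) a[fast]=5≠a[slow]=4 write a[4]=5 → slow++,fast++
(s=4,f=5) a[fast]=5=a[slow] dup → fast++
(s=4,f=6) a[fast]=7≠a[slow]=5 write a[5]=7 → slow++,fast++
(s=5,f=7) a[fast]=7=a[slow] dup → fast++
(s=5,f=8) a[fast]=7=a[slow] dup → fast++
(s=5,f=9) a[fast]=7=a[slow] dup → fast++
(s=5,f=10) a[fast]=7=a[slow] dup → fast++
(s=5,f=11) a[fast]=8≠a[slow]=7 write a[6]=8 → slow++,fast++
(s=6,f=12) a[fast]=10≠a[slow]=8 write a[7]=10 → slow++,fast++
(s=7,f=13) a[fast]=11≠a[slow]=10 write a[8]=11 → slow++,fast++
(s=8,f=14) a[fast]=11=a[slow] dup → fast++
(s=8,f=15) a[fast]=13≠a[slow]=11 write a[9]=13 → slow++,fast++
(s=9,f=16) a[fast]=13=a[slow] dup → fast++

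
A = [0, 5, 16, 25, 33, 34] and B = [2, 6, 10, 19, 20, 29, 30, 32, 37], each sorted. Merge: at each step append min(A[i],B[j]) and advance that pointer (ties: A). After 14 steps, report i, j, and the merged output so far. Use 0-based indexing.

[i=0,j=0] A[i]=0<=B[j]=2 take 0 → i++
[i=1,j=0] A[i]=5>B[j]=2 take 2 → j++
[i=1,j=1] A[i]=5<=B[j]=6 take 5 → i++
[i=2,j=1] A[i]=16>B[j]=6 take 6 → j++
[i=2,j=2] A[i]=16>B[j]=10 take 10 → j++
[i=2,j=3] A[i]=16<=B[j]=19 take 16 → i++
[i=3,j=3] A[i]=25>B[j]=19 take 19 → j++
[i=3,j=4] A[i]=25>B[j]=20 take 20 → j++
[i=3,j=5] A[i]=25<=B[j]=29 take 25 → i++
[i=4,j=5] A[i]=33>B[j]=29 take 29 → j++
[i=4,j=6] A[i]=33>B[j]=30 take 30 → j++
[i=4,j=7] A[i]=33>B[j]=32 take 32 → j++
[i=4,j=8] A[i]=33<=B[j]=37 take 33 → i++
[i=5,j=8] A[i]=34<=B[j]=37 take 34 → i++

i=6, j=8, merged so far=[0, 2, 5, 6, 10, 16, 19, 20, 25, 29, 30, 32, 33, 34]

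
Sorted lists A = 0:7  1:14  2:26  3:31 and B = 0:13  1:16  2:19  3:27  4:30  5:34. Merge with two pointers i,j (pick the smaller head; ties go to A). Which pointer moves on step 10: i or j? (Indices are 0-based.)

j

i=0 j=0: A[i]=7<=B[j]=13 take 7, i++
i=1 j=0: A[i]=14>B[j]=13 take 13, j++
i=1 j=1: A[i]=14<=B[j]=16 take 14, i++
i=2 j=1: A[i]=26>B[j]=16 take 16, j++
i=2 j=2: A[i]=26>B[j]=19 take 19, j++
i=2 j=3: A[i]=26<=B[j]=27 take 26, i++
i=3 j=3: A[i]=31>B[j]=27 take 27, j++
i=3 j=4: A[i]=31>B[j]=30 take 30, j++
i=3 j=5: A[i]=31<=B[j]=34 take 31, i++
i=4 j=5: A done, take B[j]=34, j++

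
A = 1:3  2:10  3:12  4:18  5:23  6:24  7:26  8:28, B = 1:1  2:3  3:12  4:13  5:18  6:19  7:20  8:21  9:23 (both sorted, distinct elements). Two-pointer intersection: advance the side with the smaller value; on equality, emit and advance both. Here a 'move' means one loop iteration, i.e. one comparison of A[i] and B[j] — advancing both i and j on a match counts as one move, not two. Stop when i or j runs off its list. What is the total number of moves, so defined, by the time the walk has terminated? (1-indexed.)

10 moves

[i=1,j=1] 3>1 → j++
[i=1,j=2] 3==3 emit → i++,j++
[i=2,j=3] 10<12 → i++
[i=3,j=3] 12==12 emit → i++,j++
[i=4,j=4] 18>13 → j++
[i=4,j=5] 18==18 emit → i++,j++
[i=5,j=6] 23>19 → j++
[i=5,j=7] 23>20 → j++
[i=5,j=8] 23>21 → j++
[i=5,j=9] 23==23 emit → i++,j++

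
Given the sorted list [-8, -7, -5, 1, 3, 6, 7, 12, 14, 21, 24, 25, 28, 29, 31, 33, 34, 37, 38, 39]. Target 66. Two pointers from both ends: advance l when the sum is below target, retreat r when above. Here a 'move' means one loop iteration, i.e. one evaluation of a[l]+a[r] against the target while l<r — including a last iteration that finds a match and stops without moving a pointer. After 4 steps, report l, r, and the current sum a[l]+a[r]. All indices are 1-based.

l=5, r=20, sum=42

l=1 r=20: -8+39=31 <66, l++
l=2 r=20: -7+39=32 <66, l++
l=3 r=20: -5+39=34 <66, l++
l=4 r=20: 1+39=40 <66, l++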